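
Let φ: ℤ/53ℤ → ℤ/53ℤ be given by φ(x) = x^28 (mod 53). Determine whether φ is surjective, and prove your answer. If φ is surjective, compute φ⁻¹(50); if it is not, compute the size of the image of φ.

14

φ(2): Repeated squaring mod 53: 2^1 ≡ 2, 2^2 ≡ 2² = 4, 2^4 ≡ 4² = 16, 2^8 ≡ 16² = 256 ≡ 44, 2^16 ≡ 44² = 1936 ≡ 28. Since 28 = 16 + 8 + 4, 2^28 ≡ 28·44·16: 28·44 = 1232 ≡ 13, then 13·16 = 208 ≡ 49. So 2^28 ≡ 49 (mod 53).
φ(7): Repeated squaring mod 53: 7^1 ≡ 7, 7^2 ≡ 7² = 49, 7^4 ≡ 49² = 2401 ≡ 16, 7^8 ≡ 16² = 256 ≡ 44, 7^16 ≡ 44² = 1936 ≡ 28. Since 28 = 16 + 8 + 4, 7^28 ≡ 28·44·16: 28·44 = 1232 ≡ 13, then 13·16 = 208 ≡ 49. So 7^28 ≡ 49 (mod 53).
So φ(2) = φ(7) = 49 while 2 ≠ 7, so φ is not injective.
A non-injective map from the 53-element set ℤ/53ℤ to itself takes at most 52 distinct values, so it cannot be surjective. Hence φ is not surjective.
Since φ is not surjective, we determine |image(φ)|. Computing x^28 mod 53 for each x (by repeated squaring, reducing mod 53 at every step), the values φ(0), φ(1), …, φ(52) are: 0, 1, 49, 44, 16, 28, 36, 49, 42, 28, 47, 15, 15, 10, 16, 13, 44, 24, 47, 10, 24, 36, 46, 1, 46, 42, 13, 13, 42, 46, 1, 46, 36, 24, 10, 47, 24, 44, 13, 16, 10, 15, 15, 47, 28, 42, 49, 36, 28, 16, 44, 49, 1.
The distinct values are {0, 1, 10, 13, 15, 16, 24, 28, 36, 42, 44, 46, 47, 49}; there are 14 of them.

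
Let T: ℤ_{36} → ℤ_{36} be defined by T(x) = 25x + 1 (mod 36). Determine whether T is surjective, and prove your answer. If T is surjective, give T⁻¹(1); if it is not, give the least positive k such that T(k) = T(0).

0

Since gcd(25, 36) = 1, 25 is invertible modulo 36. Euclid's algorithm: 36 = 1·25 + 11, 25 = 2·11 + 3, 11 = 3·3 + 2, 3 = 1·2 + 1; back-substituting gives 1 = 13·25 − 9·36, so 25⁻¹ ≡ 13 (mod 36).
For any y ∈ ℤ_{36}, x = 13(y − 1) mod 36 satisfies T(x) = 25·13(y − 1) + 1 ≡ y (since 25·13 ≡ 1 mod 36). So every y has a preimage.
Therefore T is surjective.
Since T is surjective, we compute T⁻¹(1): solve 25x + 1 ≡ 1 (mod 36), i.e. 25x ≡ 0 (mod 36).
Multiplying by 25⁻¹ = 13 gives x ≡ 13·0 = 0 ≡ 0 (mod 36).
Check: T(0) = 25·0 + 1 = 1 ≡ 1 (mod 36).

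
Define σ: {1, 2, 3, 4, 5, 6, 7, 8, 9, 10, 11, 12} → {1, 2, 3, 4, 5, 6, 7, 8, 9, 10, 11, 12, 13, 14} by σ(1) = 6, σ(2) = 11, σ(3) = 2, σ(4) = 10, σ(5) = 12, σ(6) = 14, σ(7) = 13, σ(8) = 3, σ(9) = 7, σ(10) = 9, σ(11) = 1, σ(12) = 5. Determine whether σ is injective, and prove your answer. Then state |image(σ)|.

12

The values σ(1), …, σ(12) are 6, 11, 2, 10, 12, 14, 13, 3, 7, 9, 1, 5 — all distinct.
So σ(a) = σ(b) only when a = b, and σ is injective.
The image of σ is {1, 2, 3, 5, 6, 7, 9, 10, 11, 12, 13, 14}, which has 12 elements.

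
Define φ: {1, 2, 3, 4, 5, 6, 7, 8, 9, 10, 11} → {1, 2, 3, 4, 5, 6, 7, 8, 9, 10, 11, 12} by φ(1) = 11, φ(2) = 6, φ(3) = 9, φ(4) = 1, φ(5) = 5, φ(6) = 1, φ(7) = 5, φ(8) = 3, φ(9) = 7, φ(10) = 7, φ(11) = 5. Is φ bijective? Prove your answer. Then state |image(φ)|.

φ(4) = 1 = φ(6) with 4 ≠ 6, so φ is not injective, hence not bijective.
The image of φ is {1, 3, 5, 6, 7, 9, 11}, which has 7 elements.

7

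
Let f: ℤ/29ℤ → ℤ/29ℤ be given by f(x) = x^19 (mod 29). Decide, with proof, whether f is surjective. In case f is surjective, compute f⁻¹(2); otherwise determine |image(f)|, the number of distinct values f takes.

8

Since 29 is prime, the nonzero elements of ℤ/29ℤ form a cyclic group of order 28.
As gcd(19, 28) = 1, raising to the 19th power is a bijection on this group: if x_1^19 ≡ x_2^19 then (x_1x_2^{−1})^19 = 1, and the only element of order dividing gcd(19, 28) = 1 is 1, so x_1 = x_2.
With f(0) = 0 this makes f injective on all of ℤ/29ℤ, hence bijective (finite equal-size domain and codomain). In particular f is surjective.
Since f is surjective, we find the preimage of 2. The inverse of x ↦ x^19 on (ℤ/29ℤ)^× is x ↦ x^3, because 19·3 = 57 = 2·28 + 1 ≡ 1 (mod 28) and x^{28} = 1 for x ≠ 0 (Fermat). So f⁻¹(2) = 2^3 mod 29.
Repeated squaring mod 29: 2^1 ≡ 2, 2^2 ≡ 2² = 4. Since 3 = 2 + 1, 2^3 ≡ 4·2: 4·2 = 8. So 2^3 ≡ 8 (mod 29).
Hence f⁻¹(2) = 8.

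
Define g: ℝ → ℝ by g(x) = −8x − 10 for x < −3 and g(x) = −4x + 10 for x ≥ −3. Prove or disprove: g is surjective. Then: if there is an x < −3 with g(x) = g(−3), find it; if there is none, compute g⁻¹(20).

Both pieces are strictly decreasing (slopes −8 and −4), so each is injective on its own interval.
The left piece maps (−∞, −3) onto (14, ∞); the right piece maps [−3, ∞) onto (−∞, 22].
The union (14, ∞) ∪ (−∞, 22] covers ℝ, so g is surjective.
For the follow-up: the images overlap, so an x < −3 with g(x) = g(−3) exists. g(−3) = 22; solving −8x − 10 = 22 for x < −3 gives x = (22 + 10)/(−8) = −4.

-4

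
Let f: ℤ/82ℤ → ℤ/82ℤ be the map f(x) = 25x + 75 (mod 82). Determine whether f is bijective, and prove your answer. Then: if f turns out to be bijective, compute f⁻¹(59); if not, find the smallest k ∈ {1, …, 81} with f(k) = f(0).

42

Suppose f(a) = f(b) in ℤ/82ℤ. Then 25a + 75 ≡ 25b + 75 (mod 82), thus 25(a − b) ≡ 0 (mod 82).
Since gcd(25, 82) = 1, 25 is invertible modulo 82, therefore a − b ≡ 0 (mod 82), i.e. a = b.
We now compute 25⁻¹ mod 82 explicitly. Euclid's algorithm: 82 = 3·25 + 7, 25 = 3·7 + 4, 7 = 1·4 + 3, 4 = 1·3 + 1; back-substituting gives 1 = 23·25 − 7·82, so 25⁻¹ ≡ 23 (mod 82).
For any y ∈ ℤ/82ℤ, x = 23(y − 75) mod 82 satisfies f(x) = 25·23(y − 75) + 75 ≡ y (since 25·23 ≡ 1 mod 82). So every y has a preimage.
Therefore f is bijective.
Since f is bijective, we find f⁻¹(59): we need 25x ≡ 59 − 75 ≡ 66 (mod 82). Using 25⁻¹ = 23: x ≡ 23·66 = 1518 = 18·82 + 42, so x = 42.
Check: f(42) = 25·42 + 75 = 1125 = 13·82 + 59 ≡ 59 (mod 82).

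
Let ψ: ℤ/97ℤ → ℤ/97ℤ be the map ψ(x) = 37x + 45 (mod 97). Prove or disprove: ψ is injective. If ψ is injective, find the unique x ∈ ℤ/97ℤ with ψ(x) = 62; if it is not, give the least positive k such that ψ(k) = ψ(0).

66

Suppose ψ(x_1) = ψ(x_2) in ℤ/97ℤ. Then 37x_1 + 45 ≡ 37x_2 + 45 (mod 97), hence 37(x_1 − x_2) ≡ 0 (mod 97).
Since gcd(37, 97) = 1, 37 is invertible modulo 97, so x_1 − x_2 ≡ 0 (mod 97), i.e. x_1 = x_2.
Thus ψ is injective.
We now compute 37⁻¹ mod 97 explicitly. Euclid's algorithm: 97 = 2·37 + 23, 37 = 1·23 + 14, 23 = 1·14 + 9, 14 = 1·9 + 5, 9 = 1·5 + 4, 5 = 1·4 + 1; back-substituting gives 1 = 21·37 − 8·97, so 37⁻¹ ≡ 21 (mod 97).
Since ψ is injective, we find ψ⁻¹(62): we need 37x ≡ 62 − 45 ≡ 17 (mod 97). Using 37⁻¹ = 21: x ≡ 21·17 = 357 = 3·97 + 66, so x = 66.
Check: ψ(66) = 37·66 + 45 = 2487 = 25·97 + 62 ≡ 62 (mod 97).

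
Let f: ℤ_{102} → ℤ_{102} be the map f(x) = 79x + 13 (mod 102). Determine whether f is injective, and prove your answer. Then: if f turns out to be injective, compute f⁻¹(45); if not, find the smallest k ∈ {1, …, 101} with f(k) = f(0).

74

Suppose f(u) = f(v) in ℤ_{102}. Then 79u + 13 ≡ 79v + 13 (mod 102), thus 79(u − v) ≡ 0 (mod 102).
Since gcd(79, 102) = 1, 79 is invertible modulo 102, so u − v ≡ 0 (mod 102), i.e. u = v.
Thus f is injective.
We now compute 79⁻¹ mod 102 explicitly. Euclid's algorithm: 102 = 1·79 + 23, 79 = 3·23 + 10, 23 = 2·10 + 3, 10 = 3·3 + 1; back-substituting gives 1 = 31·79 − 24·102, so 79⁻¹ ≡ 31 (mod 102).
Since f is injective, we find f⁻¹(45): we need 79x ≡ 45 − 13 ≡ 32 (mod 102). Using 79⁻¹ = 31: x ≡ 31·32 = 992 = 9·102 + 74, so x = 74.
Check: f(74) = 79·74 + 13 = 5859 = 57·102 + 45 ≡ 45 (mod 102).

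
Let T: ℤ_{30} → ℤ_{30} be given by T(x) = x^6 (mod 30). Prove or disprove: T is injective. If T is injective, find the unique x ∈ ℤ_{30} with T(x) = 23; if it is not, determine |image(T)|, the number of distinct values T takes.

12

T(2): Repeated squaring mod 30: 2^1 ≡ 2, 2^2 ≡ 2² = 4, 2^4 ≡ 4² = 16. Since 6 = 4 + 2, 2^6 ≡ 16·4: 16·4 = 64 ≡ 4. So 2^6 ≡ 4 (mod 30).
T(8): Repeated squaring mod 30: 8^1 ≡ 8, 8^2 ≡ 8² = 64 ≡ 4, 8^4 ≡ 4² = 16. Since 6 = 4 + 2, 8^6 ≡ 16·4: 16·4 = 64 ≡ 4. So 8^6 ≡ 4 (mod 30).
So T(2) = T(8) = 4 while 2 ≠ 8, therefore T is not injective.
Since T is not injective, we determine |image(T)|. Computing x^6 mod 30 for each x (by repeated squaring, reducing mod 30 at every step), the values T(0), T(1), …, T(29) are: 0, 1, 4, 9, 16, 25, 6, 19, 4, 21, 10, 1, 24, 19, 16, 15, 16, 19, 24, 1, 10, 21, 4, 19, 6, 25, 16, 9, 4, 1.
The distinct values are {0, 1, 4, 6, 9, 10, 15, 16, 19, 21, 24, 25}; there are 12 of them.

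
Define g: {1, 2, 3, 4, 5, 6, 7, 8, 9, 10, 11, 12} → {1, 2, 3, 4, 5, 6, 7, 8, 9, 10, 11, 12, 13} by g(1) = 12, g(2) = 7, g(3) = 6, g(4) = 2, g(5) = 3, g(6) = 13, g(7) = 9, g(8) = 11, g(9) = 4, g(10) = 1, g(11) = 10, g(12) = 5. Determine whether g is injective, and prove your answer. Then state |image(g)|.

12

The values g(1), …, g(12) are 12, 7, 6, 2, 3, 13, 9, 11, 4, 1, 10, 5 — all distinct.
So g(a) = g(b) only when a = b, and g is injective.
The image of g is {1, 2, 3, 4, 5, 6, 7, 9, 10, 11, 12, 13}, which has 12 elements.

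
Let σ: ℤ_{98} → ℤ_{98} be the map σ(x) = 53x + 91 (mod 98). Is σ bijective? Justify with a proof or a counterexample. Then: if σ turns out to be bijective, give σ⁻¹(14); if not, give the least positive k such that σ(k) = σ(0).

Recall that σ is injective when σ(x_1) = σ(x_2) forces x_1 = x_2.
If σ(x_1) = σ(x_2), then 53x_1 ≡ 53x_2 (mod 98). Because gcd(53, 98) = 1, we may cancel 53 to get x_1 ≡ x_2 (mod 98).
We now compute 53⁻¹ mod 98 explicitly. Euclid's algorithm: 98 = 1·53 + 45, 53 = 1·45 + 8, 45 = 5·8 + 5, 8 = 1·5 + 3, 5 = 1·3 + 2, 3 = 1·2 + 1; back-substituting gives 1 = 37·53 − 20·98, so 53⁻¹ ≡ 37 (mod 98).
Then y ↦ 37(y − 91) is a two-sided inverse to σ, so every y ∈ ℤ_{98} has a preimage.
Hence σ is bijective.
Since σ is bijective, we compute σ⁻¹(14): solve 53x + 91 ≡ 14 (mod 98), i.e. 53x ≡ 21 (mod 98).
Multiplying by 53⁻¹ = 37 gives x ≡ 37·21 = 777 = 7·98 + 91 ≡ 91 (mod 98).
Check: σ(91) = 53·91 + 91 = 4914 = 50·98 + 14 ≡ 14 (mod 98).

91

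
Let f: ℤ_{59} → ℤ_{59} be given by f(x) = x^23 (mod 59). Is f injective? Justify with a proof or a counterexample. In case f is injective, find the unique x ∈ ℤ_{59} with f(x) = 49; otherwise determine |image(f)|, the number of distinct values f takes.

12

Since 59 is prime, the nonzero elements of ℤ_{59} form a cyclic group of order 58.
As gcd(23, 58) = 1, raising to the 23rd power is a bijection on this group: if u^23 ≡ v^23 then (uv^{−1})^23 = 1, and the only element of order dividing gcd(23, 58) = 1 is 1, so u = v.
With f(0) = 0 this makes f injective on all of ℤ_{59}, hence bijective (finite equal-size domain and codomain). In particular f is injective.
Since f is injective, we find the preimage of 49. The inverse of x ↦ x^23 on (ℤ_{59})^× is x ↦ x^53, because 23·53 = 1219 = 21·58 + 1 ≡ 1 (mod 58) and x^{58} = 1 for x ≠ 0 (Fermat). So f⁻¹(49) = 49^53 mod 59.
Repeated squaring mod 59: 49^1 ≡ 49, 49^2 ≡ 49² = 2401 ≡ 41, 49^4 ≡ 41² = 1681 ≡ 29, 49^8 ≡ 29² = 841 ≡ 15, 49^16 ≡ 15² = 225 ≡ 48, 49^32 ≡ 48² = 2304 ≡ 3. Since 53 = 32 + 16 + 4 + 1, 49^53 ≡ 3·48·29·49: 3·48 = 144 ≡ 26, then 26·29 = 754 ≡ 46, then 46·49 = 2254 ≡ 12. So 49^53 ≡ 12 (mod 59).
Hence f⁻¹(49) = 12.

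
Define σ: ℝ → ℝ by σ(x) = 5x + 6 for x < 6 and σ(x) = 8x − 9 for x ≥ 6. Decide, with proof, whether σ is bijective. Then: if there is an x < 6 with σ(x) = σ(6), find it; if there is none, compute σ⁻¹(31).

5

Both pieces are strictly increasing (slopes 5 and 8), so each is injective on its own interval.
The left piece maps (−∞, 6) onto (−∞, 36); the right piece maps [6, ∞) onto [39, ∞).
The images leave a gap (36 has no preimage), so σ is not surjective, hence not bijective.
Because the two images are disjoint, no x < 6 has σ(x) = σ(6), so we compute σ⁻¹(31): 31 lies in (−∞, 36), so solve 5x + 6 = 31: x = (31 − 6)/5 = 5.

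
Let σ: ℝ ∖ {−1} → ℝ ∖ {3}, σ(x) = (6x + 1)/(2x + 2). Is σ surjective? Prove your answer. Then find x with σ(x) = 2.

3/2

For any y ≠ 3, solving y(2x + 2) = 6x + 1 for x gives a well-defined x ≠ −1. So σ is surjective.
Solving σ(x) = 2: cross-multiplying gives 6x + 1 = 2(2x + 2), which rearranges to 2x = 3, so x = 3/2.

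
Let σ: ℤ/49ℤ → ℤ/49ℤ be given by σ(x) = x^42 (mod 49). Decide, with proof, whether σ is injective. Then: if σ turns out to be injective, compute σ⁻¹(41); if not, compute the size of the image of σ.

σ(1) = 1^42 = 1.
σ(2): Repeated squaring mod 49: 2^1 ≡ 2, 2^2 ≡ 2² = 4, 2^4 ≡ 4² = 16, 2^8 ≡ 16² = 256 ≡ 11, 2^16 ≡ 11² = 121 ≡ 23, 2^32 ≡ 23² = 529 ≡ 39. Since 42 = 32 + 8 + 2, 2^42 ≡ 39·11·4: 39·11 = 429 ≡ 37, then 37·4 = 148 ≡ 1. So 2^42 ≡ 1 (mod 49).
So σ(1) = σ(2) = 1 while 1 ≠ 2, hence σ is not injective.
Since σ is not injective, we determine |image(σ)|. Computing x^42 mod 49 for each x (by repeated squaring, reducing mod 49 at every step), the values σ(0), σ(1), …, σ(48) are: 0, 1, 1, 1, 1, 1, 1, 0, 1, 1, 1, 1, 1, 1, 0, 1, 1, 1, 1, 1, 1, 0, 1, 1, 1, 1, 1, 1, 0, 1, 1, 1, 1, 1, 1, 0, 1, 1, 1, 1, 1, 1, 0, 1, 1, 1, 1, 1, 1.
The distinct values are {0, 1}; there are 2 of them.

2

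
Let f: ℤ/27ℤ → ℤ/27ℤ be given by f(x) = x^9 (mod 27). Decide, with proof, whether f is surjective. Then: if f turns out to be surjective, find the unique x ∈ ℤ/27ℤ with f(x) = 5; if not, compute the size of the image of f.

3

f(0) = 0^9 = 0.
f(3): Repeated squaring mod 27: 3^1 ≡ 3, 3^2 ≡ 3² = 9, 3^4 ≡ 9² = 81 ≡ 0, 3^8 ≡ 0² = 0. Since 9 = 8 + 1, 3^9 ≡ 0·3: 0·3 = 0. So 3^9 ≡ 0 (mod 27).
So f(0) = f(3) = 0 while 0 ≠ 3, so f is not injective.
A non-injective map from the 27-element set ℤ/27ℤ to itself takes at most 26 distinct values, so it cannot be surjective. Therefore f is not surjective.
Since f is not surjective, we determine |image(f)|. Computing x^9 mod 27 for each x (by repeated squaring, reducing mod 27 at every step), the values f(0), f(1), …, f(26) are: 0, 1, 26, 0, 1, 26, 0, 1, 26, 0, 1, 26, 0, 1, 26, 0, 1, 26, 0, 1, 26, 0, 1, 26, 0, 1, 26.
The distinct values are {0, 1, 26}; there are 3 of them.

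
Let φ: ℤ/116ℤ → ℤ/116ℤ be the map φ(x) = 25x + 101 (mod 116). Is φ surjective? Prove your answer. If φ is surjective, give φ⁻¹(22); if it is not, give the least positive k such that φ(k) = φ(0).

85

By definition, φ is surjective if every y in the codomain equals φ(x) for some x in the domain.
Since gcd(25, 116) = 1, 25 is invertible modulo 116. Euclid's algorithm: 116 = 4·25 + 16, 25 = 1·16 + 9, 16 = 1·9 + 7, 9 = 1·7 + 2, 7 = 3·2 + 1; back-substituting gives 1 = 65·25 − 14·116, so 25⁻¹ ≡ 65 (mod 116).
For any y ∈ ℤ/116ℤ, x = 65(y − 101) mod 116 satisfies φ(x) = 25·65(y − 101) + 101 ≡ y (since 25·65 ≡ 1 mod 116). So every y has a preimage.
Hence φ is surjective.
Since φ is surjective, we compute φ⁻¹(22): solve 25x + 101 ≡ 22 (mod 116), i.e. 25x ≡ 37 (mod 116).
Multiplying by 25⁻¹ = 65 gives x ≡ 65·37 = 2405 = 20·116 + 85 ≡ 85 (mod 116).
Check: φ(85) = 25·85 + 101 = 2226 = 19·116 + 22 ≡ 22 (mod 116).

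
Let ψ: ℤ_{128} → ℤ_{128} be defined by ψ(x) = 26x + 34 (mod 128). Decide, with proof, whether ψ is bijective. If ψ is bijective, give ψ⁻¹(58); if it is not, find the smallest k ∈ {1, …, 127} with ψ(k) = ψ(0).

We have gcd(26, 128) = 2 > 1. Taking s = 0 and t = 64: ψ(0) = 34 and ψ(64) = 26·64 + 34 = 1698 ≡ 34 (mod 128).
So ψ(0) = ψ(64) while 0 ≠ 64, therefore ψ is not injective, hence not bijective.
Since ψ is not bijective, we find the least positive k with ψ(k) = ψ(0): this means 26k ≡ 0 (mod 128), i.e. 128 ∣ 26k. Since gcd(26, 128) = 2, dividing through by 2 this holds exactly when 64 ∣ 13k, and as gcd(13, 64) = 1, exactly when 64 ∣ k.
The smallest positive such k is 64.

64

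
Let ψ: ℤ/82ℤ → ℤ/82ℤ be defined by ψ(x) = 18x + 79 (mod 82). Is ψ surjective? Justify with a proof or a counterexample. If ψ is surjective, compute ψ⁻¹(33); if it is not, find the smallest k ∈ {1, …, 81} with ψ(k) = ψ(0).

Recall: surjectivity means every element of the codomain has a preimage under ψ.
Since gcd(18, 82) = 2, we have 18x ≡ 0 (mod 2) for all x, so ψ(x) ≡ 1 (mod 2).
But 0 ≢ 1 (mod 2), so 0 ∈ ℤ/82ℤ has no preimage. Therefore ψ is not surjective.
Since ψ is not surjective, we find the least positive k with ψ(k) = ψ(0): this means 18k ≡ 0 (mod 82), i.e. 82 ∣ 18k. Since gcd(18, 82) = 2, dividing through by 2 this holds exactly when 41 ∣ 9k, and as gcd(9, 41) = 1, exactly when 41 ∣ k.
The smallest positive such k is 41.

41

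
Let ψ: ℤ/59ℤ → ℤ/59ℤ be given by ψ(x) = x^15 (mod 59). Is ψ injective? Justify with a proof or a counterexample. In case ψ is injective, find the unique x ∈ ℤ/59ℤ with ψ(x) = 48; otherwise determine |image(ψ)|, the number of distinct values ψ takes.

3

Since 59 is prime, the nonzero elements of ℤ/59ℤ form a cyclic group of order 58.
As gcd(15, 58) = 1, raising to the 15th power is a bijection on this group: if u^15 ≡ v^15 then (uv^{−1})^15 = 1, and the only element of order dividing gcd(15, 58) = 1 is 1, so u = v.
With ψ(0) = 0 this makes ψ injective on all of ℤ/59ℤ, hence bijective (finite equal-size domain and codomain). In particular ψ is injective.
Since ψ is injective, we find the preimage of 48. The inverse of x ↦ x^15 on (ℤ/59ℤ)^× is x ↦ x^31, because 15·31 = 465 = 8·58 + 1 ≡ 1 (mod 58) and x^{58} = 1 for x ≠ 0 (Fermat). So ψ⁻¹(48) = 48^31 mod 59.
Repeated squaring mod 59: 48^1 ≡ 48, 48^2 ≡ 48² = 2304 ≡ 3, 48^4 ≡ 3² = 9, 48^8 ≡ 9² = 81 ≡ 22, 48^16 ≡ 22² = 484 ≡ 12. Since 31 = 16 + 8 + 4 + 2 + 1, 48^31 ≡ 12·22·9·3·48: 12·22 = 264 ≡ 28, then 28·9 = 252 ≡ 16, then 16·3 = 48, then 48·48 = 2304 ≡ 3. So 48^31 ≡ 3 (mod 59).
Hence ψ⁻¹(48) = 3.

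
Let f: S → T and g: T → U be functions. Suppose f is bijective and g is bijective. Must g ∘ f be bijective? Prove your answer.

bijective

Injectivity: if g(f(a)) = g(f(b)) then f(a) = f(b) (g injective) so a = b (f injective).
Surjectivity: for c ∈ U pick b with g(b) = c, then a with f(a) = b; then (g ∘ f)(a) = c.
Therefore g ∘ f is bijective.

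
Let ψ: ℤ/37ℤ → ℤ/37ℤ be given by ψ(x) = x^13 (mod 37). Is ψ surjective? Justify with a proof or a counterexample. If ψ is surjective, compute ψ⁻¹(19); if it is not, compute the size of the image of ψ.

Since 37 is prime, the nonzero elements of ℤ/37ℤ form a cyclic group of order 36.
As gcd(13, 36) = 1, raising to the 13th power is a bijection on this group: if x_1^13 ≡ x_2^13 then (x_1x_2^{−1})^13 = 1, and the only element of order dividing gcd(13, 36) = 1 is 1, so x_1 = x_2.
With ψ(0) = 0 this makes ψ injective on all of ℤ/37ℤ, hence bijective (finite equal-size domain and codomain). In particular ψ is surjective.
Since ψ is surjective, we find the preimage of 19. The inverse of x ↦ x^13 on (ℤ/37ℤ)^× is x ↦ x^25, because 13·25 = 325 = 9·36 + 1 ≡ 1 (mod 36) and x^{36} = 1 for x ≠ 0 (Fermat). So ψ⁻¹(19) = 19^25 mod 37.
Repeated squaring mod 37: 19^1 ≡ 19, 19^2 ≡ 19² = 361 ≡ 28, 19^4 ≡ 28² = 784 ≡ 7, 19^8 ≡ 7² = 49 ≡ 12, 19^16 ≡ 12² = 144 ≡ 33. Since 25 = 16 + 8 + 1, 19^25 ≡ 33·12·19: 33·12 = 396 ≡ 26, then 26·19 = 494 ≡ 13. So 19^25 ≡ 13 (mod 37).
Hence ψ⁻¹(19) = 13.

13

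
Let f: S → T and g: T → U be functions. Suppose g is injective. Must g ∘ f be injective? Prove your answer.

No. Take S = {0, 1}, T = U = {0, 1, 2, 3, 4, 5}, f(0) = f(1) = 0, and g = identity (injective).
Then (g ∘ f)(0) = (g ∘ f)(1) = 0 with 0 ≠ 1, so g ∘ f is not injective.

not injective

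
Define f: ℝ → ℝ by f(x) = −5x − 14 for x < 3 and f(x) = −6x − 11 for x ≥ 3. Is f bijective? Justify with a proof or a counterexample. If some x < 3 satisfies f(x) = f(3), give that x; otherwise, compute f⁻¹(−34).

23/6

Both pieces are strictly decreasing (slopes −5 and −6), so each is injective on its own interval.
The left piece maps (−∞, 3) onto (−29, ∞); the right piece maps [3, ∞) onto (−∞, −29].
Since −29 = −29, the images partition ℝ: f is injective and surjective, hence bijective.
Because the two images are disjoint, no x < 3 has f(x) = f(3), so we compute f⁻¹(−34): −34 lies in (−∞, −29], so solve −6x − 11 = −34: x = (−34 + 11)/(−6) = 23/6.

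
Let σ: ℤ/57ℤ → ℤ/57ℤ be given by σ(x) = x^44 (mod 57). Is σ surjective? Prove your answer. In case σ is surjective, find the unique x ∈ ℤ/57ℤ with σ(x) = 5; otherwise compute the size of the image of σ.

σ(8): Repeated squaring mod 57: 8^1 ≡ 8, 8^2 ≡ 8² = 64 ≡ 7, 8^4 ≡ 7² = 49, 8^8 ≡ 49² = 2401 ≡ 7, 8^16 ≡ 7² = 49, 8^32 ≡ 49² = 2401 ≡ 7. Since 44 = 32 + 8 + 4, 8^44 ≡ 7·7·49: 7·7 = 49, then 49·49 = 2401 ≡ 7. So 8^44 ≡ 7 (mod 57).
σ(11): Repeated squaring mod 57: 11^1 ≡ 11, 11^2 ≡ 11² = 121 ≡ 7, 11^4 ≡ 7² = 49, 11^8 ≡ 49² = 2401 ≡ 7, 11^16 ≡ 7² = 49, 11^32 ≡ 49² = 2401 ≡ 7. Since 44 = 32 + 8 + 4, 11^44 ≡ 7·7·49: 7·7 = 49, then 49·49 = 2401 ≡ 7. So 11^44 ≡ 7 (mod 57).
So σ(8) = σ(11) = 7 while 8 ≠ 11, hence σ is not injective.
A non-injective map from the 57-element set ℤ/57ℤ to itself takes at most 56 distinct values, so it cannot be surjective. Therefore σ is not surjective.
Since σ is not surjective, we determine |image(σ)|. Computing x^44 mod 57 for each x (by repeated squaring, reducing mod 57 at every step), the values σ(0), σ(1), …, σ(56) are: 0, 1, 28, 6, 43, 4, 54, 49, 7, 36, 55, 7, 30, 16, 4, 24, 25, 28, 39, 19, 1, 9, 25, 43, 42, 16, 49, 45, 55, 55, 45, 49, 16, 42, 43, 25, 9, 1, 19, 39, 28, 25, 24, 4, 16, 30, 7, 55, 36, 7, 49, 54, 4, 43, 6, 28, 1.
The distinct values are {0, 1, 4, 6, 7, 9, 16, 19, 24, 25, 28, 30, 36, 39, 42, 43, 45, 49, 54, 55}; there are 20 of them.

20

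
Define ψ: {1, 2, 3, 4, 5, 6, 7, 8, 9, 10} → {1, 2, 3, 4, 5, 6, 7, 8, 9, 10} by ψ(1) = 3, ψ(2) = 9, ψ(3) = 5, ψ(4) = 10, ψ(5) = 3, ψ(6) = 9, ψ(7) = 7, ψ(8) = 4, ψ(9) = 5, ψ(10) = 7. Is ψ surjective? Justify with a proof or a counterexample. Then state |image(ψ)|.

6

No element maps to 1, so ψ is not surjective.
The image of ψ is {3, 4, 5, 7, 9, 10}, which has 6 elements.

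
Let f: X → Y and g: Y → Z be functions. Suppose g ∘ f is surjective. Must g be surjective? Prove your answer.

surjective

Let c ∈ Z. Since g ∘ f is surjective, some a ∈ X has g(f(a)) = c. Then b = f(a) ∈ Y satisfies g(b) = c. So g is surjective.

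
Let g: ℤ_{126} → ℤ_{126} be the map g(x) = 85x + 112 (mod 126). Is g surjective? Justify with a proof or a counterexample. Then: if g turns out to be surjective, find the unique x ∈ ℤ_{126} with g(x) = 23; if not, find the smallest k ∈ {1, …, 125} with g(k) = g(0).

Since gcd(85, 126) = 1, 85 is invertible modulo 126. Euclid's algorithm: 126 = 1·85 + 41, 85 = 2·41 + 3, 41 = 13·3 + 2, 3 = 1·2 + 1; back-substituting gives 1 = 43·85 − 29·126, so 85⁻¹ ≡ 43 (mod 126).
For any y ∈ ℤ_{126}, x = 43(y − 112) mod 126 satisfies g(x) = 85·43(y − 112) + 112 ≡ y (since 85·43 ≡ 1 mod 126). So every y has a preimage.
Thus g is surjective.
Since g is surjective, we compute g⁻¹(23): solve 85x + 112 ≡ 23 (mod 126), i.e. 85x ≡ 37 (mod 126).
Multiplying by 85⁻¹ = 43 gives x ≡ 43·37 = 1591 = 12·126 + 79 ≡ 79 (mod 126).
Check: g(79) = 85·79 + 112 = 6827 = 54·126 + 23 ≡ 23 (mod 126).

79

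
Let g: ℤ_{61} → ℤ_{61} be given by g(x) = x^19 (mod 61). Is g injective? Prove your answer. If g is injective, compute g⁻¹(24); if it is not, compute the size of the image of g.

28

Since 61 is prime, the nonzero elements of ℤ_{61} form a cyclic group of order 60.
As gcd(19, 60) = 1, raising to the 19th power is a bijection on this group: if s^19 ≡ t^19 then (st^{−1})^19 = 1, and the only element of order dividing gcd(19, 60) = 1 is 1, so s = t.
With g(0) = 0 this makes g injective on all of ℤ_{61}, hence bijective (finite equal-size domain and codomain). In particular g is injective.
Since g is injective, we find the preimage of 24. The inverse of x ↦ x^19 on (ℤ_{61})^× is x ↦ x^19, because 19·19 = 361 = 6·60 + 1 ≡ 1 (mod 60) and x^{60} = 1 for x ≠ 0 (Fermat). So g⁻¹(24) = 24^19 mod 61.
Repeated squaring mod 61: 24^1 ≡ 24, 24^2 ≡ 24² = 576 ≡ 27, 24^4 ≡ 27² = 729 ≡ 58, 24^8 ≡ 58² = 3364 ≡ 9, 24^16 ≡ 9² = 81 ≡ 20. Since 19 = 16 + 2 + 1, 24^19 ≡ 20·27·24: 20·27 = 540 ≡ 52, then 52·24 = 1248 ≡ 28. So 24^19 ≡ 28 (mod 61).
Hence g⁻¹(24) = 28.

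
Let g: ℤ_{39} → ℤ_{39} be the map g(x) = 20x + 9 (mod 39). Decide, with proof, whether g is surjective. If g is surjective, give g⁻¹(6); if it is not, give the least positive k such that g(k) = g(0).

Since gcd(20, 39) = 1, 20 is invertible modulo 39. Euclid's algorithm: 39 = 1·20 + 19, 20 = 1·19 + 1; back-substituting gives 1 = 2·20 − 1·39, so 20⁻¹ ≡ 2 (mod 39).
For any y ∈ ℤ_{39}, x = 2(y − 9) mod 39 satisfies g(x) = 20·2(y − 9) + 9 ≡ y (since 20·2 ≡ 1 mod 39). So every y has a preimage.
Thus g is surjective.
Since g is surjective, we compute g⁻¹(6): solve 20x + 9 ≡ 6 (mod 39), i.e. 20x ≡ 36 (mod 39).
Multiplying by 20⁻¹ = 2 gives x ≡ 2·36 = 72 = 1·39 + 33 ≡ 33 (mod 39).
Check: g(33) = 20·33 + 9 = 669 = 17·39 + 6 ≡ 6 (mod 39).

33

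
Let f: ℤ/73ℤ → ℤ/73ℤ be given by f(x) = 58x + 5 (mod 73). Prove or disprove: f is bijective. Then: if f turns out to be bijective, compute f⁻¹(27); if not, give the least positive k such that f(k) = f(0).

18

If f(u) = f(v), then 58u ≡ 58v (mod 73). Because gcd(58, 73) = 1, we may cancel 58 to get u ≡ v (mod 73).
We now compute 58⁻¹ mod 73 explicitly. Euclid's algorithm: 73 = 1·58 + 15, 58 = 3·15 + 13, 15 = 1·13 + 2, 13 = 6·2 + 1; back-substituting gives 1 = 34·58 − 27·73, so 58⁻¹ ≡ 34 (mod 73).
Then y ↦ 34(y − 5) is a two-sided inverse to f, so every y ∈ ℤ/73ℤ has a preimage.
Hence f is bijective.
Since f is bijective, we find f⁻¹(27): we need 58x ≡ 27 − 5 ≡ 22 (mod 73). Using 58⁻¹ = 34: x ≡ 34·22 = 748 = 10·73 + 18, so x = 18.
Check: f(18) = 58·18 + 5 = 1049 = 14·73 + 27 ≡ 27 (mod 73).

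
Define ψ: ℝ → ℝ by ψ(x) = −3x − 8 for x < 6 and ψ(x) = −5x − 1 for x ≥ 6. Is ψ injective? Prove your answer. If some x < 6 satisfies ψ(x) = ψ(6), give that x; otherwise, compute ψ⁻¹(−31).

6

Both pieces are strictly decreasing (slopes −3 and −5), so each is injective on its own interval.
The left piece maps (−∞, 6) onto (−26, ∞); the right piece maps [6, ∞) onto (−∞, −31].
These images are disjoint, so no value is attained by both pieces. Hence ψ is injective.
Because the two images are disjoint, no x < 6 has ψ(x) = ψ(6), so we compute ψ⁻¹(−31): −31 lies in (−∞, −31], so solve −5x − 1 = −31: x = (−31 + 1)/(−5) = 6.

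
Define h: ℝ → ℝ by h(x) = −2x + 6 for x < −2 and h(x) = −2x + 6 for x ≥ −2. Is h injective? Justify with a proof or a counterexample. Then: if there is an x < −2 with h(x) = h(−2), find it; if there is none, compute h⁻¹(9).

Both pieces are strictly decreasing (slopes −2 and −2), so each is injective on its own interval.
The left piece maps (−∞, −2) onto (10, ∞); the right piece maps [−2, ∞) onto (−∞, 10].
These images are disjoint, so no value is attained by both pieces. Thus h is injective.
Because the two images are disjoint, no x < −2 has h(x) = h(−2), so we compute h⁻¹(9): 9 lies in (−∞, 10], so solve −2x + 6 = 9: x = (9 − 6)/(−2) = −3/2.

-3/2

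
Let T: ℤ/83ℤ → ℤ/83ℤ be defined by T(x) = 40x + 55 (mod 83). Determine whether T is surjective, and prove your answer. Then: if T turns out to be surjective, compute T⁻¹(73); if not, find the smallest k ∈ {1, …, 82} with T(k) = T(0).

71

Since gcd(40, 83) = 1, 40 is invertible modulo 83. Euclid's algorithm: 83 = 2·40 + 3, 40 = 13·3 + 1; back-substituting gives 1 = 27·40 − 13·83, so 40⁻¹ ≡ 27 (mod 83).
Then y ↦ 27(y − 55) is a two-sided inverse to T, so every y ∈ ℤ/83ℤ has a preimage.
Therefore T is surjective.
Since T is surjective, we compute T⁻¹(73): solve 40x + 55 ≡ 73 (mod 83), i.e. 40x ≡ 18 (mod 83).
Multiplying by 40⁻¹ = 27 gives x ≡ 27·18 = 486 = 5·83 + 71 ≡ 71 (mod 83).
Check: T(71) = 40·71 + 55 = 2895 = 34·83 + 73 ≡ 73 (mod 83).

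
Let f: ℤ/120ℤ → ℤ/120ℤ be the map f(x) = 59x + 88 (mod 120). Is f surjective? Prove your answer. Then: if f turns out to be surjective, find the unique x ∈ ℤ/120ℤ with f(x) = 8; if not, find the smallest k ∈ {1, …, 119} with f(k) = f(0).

Since gcd(59, 120) = 1, 59 is invertible modulo 120. Euclid's algorithm: 120 = 2·59 + 2, 59 = 29·2 + 1; back-substituting gives 1 = 59·59 − 29·120, so 59⁻¹ ≡ 59 (mod 120).
For any y ∈ ℤ/120ℤ, x = 59(y − 88) mod 120 satisfies f(x) = 59·59(y − 88) + 88 ≡ y (since 59·59 ≡ 1 mod 120). So every y has a preimage.
Therefore f is surjective.
Since f is surjective, we find f⁻¹(8): we need 59x ≡ 8 − 88 ≡ 40 (mod 120). Using 59⁻¹ = 59: x ≡ 59·40 = 2360 = 19·120 + 80, so x = 80.
Check: f(80) = 59·80 + 88 = 4808 = 40·120 + 8 ≡ 8 (mod 120).

80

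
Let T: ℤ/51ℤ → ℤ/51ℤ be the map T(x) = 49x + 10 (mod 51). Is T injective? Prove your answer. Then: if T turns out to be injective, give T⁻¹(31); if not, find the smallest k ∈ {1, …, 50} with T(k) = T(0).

15

Suppose T(x_1) = T(x_2) in ℤ/51ℤ. Then 49x_1 + 10 ≡ 49x_2 + 10 (mod 51), hence 49(x_1 − x_2) ≡ 0 (mod 51).
Since gcd(49, 51) = 1, 49 is invertible modulo 51, therefore x_1 − x_2 ≡ 0 (mod 51), i.e. x_1 = x_2.
Thus T is injective.
We now compute 49⁻¹ mod 51 explicitly. Euclid's algorithm: 51 = 1·49 + 2, 49 = 24·2 + 1; back-substituting gives 1 = 25·49 − 24·51, so 49⁻¹ ≡ 25 (mod 51).
Since T is injective, we compute T⁻¹(31): solve 49x + 10 ≡ 31 (mod 51), i.e. 49x ≡ 21 (mod 51).
Multiplying by 49⁻¹ = 25 gives x ≡ 25·21 = 525 = 10·51 + 15 ≡ 15 (mod 51).
Check: T(15) = 49·15 + 10 = 745 = 14·51 + 31 ≡ 31 (mod 51).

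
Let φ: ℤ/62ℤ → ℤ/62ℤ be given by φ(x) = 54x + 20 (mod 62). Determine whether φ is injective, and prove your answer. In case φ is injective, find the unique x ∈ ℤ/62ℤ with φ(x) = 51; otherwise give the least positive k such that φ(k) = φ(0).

31

Recall: injectivity means: for all x_1, x_2 in the domain, φ(x_1) = φ(x_2) implies x_1 = x_2.
We have gcd(54, 62) = 2 > 1. Taking x_1 = 0 and x_2 = 31: φ(0) = 20 and φ(31) = 54·31 + 20 = 1694 ≡ 20 (mod 62).
So φ(0) = φ(31) while 0 ≠ 31, so φ is not injective.
Since φ is not injective, we find the least positive k with φ(k) = φ(0): this means 54k ≡ 0 (mod 62), i.e. 62 ∣ 54k. Since gcd(54, 62) = 2, dividing through by 2 this holds exactly when 31 ∣ 27k, and as gcd(27, 31) = 1, exactly when 31 ∣ k.
The smallest positive such k is 31.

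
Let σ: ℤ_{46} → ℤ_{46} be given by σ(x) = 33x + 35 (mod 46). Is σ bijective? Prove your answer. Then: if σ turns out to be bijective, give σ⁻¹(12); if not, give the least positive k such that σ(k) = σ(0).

Recall that injectivity means: for all a, b in the domain, σ(a) = σ(b) implies a = b.
If σ(a) = σ(b), then 33a ≡ 33b (mod 46). Because gcd(33, 46) = 1, we may cancel 33 to get a ≡ b (mod 46).
We now compute 33⁻¹ mod 46 explicitly. Euclid's algorithm: 46 = 1·33 + 13, 33 = 2·13 + 7, 13 = 1·7 + 6, 7 = 1·6 + 1; back-substituting gives 1 = 7·33 − 5·46, so 33⁻¹ ≡ 7 (mod 46).
Then y ↦ 7(y − 35) is a two-sided inverse to σ, so every y ∈ ℤ_{46} has a preimage.
Thus σ is bijective.
Since σ is bijective, we find σ⁻¹(12): we need 33x ≡ 12 − 35 ≡ 23 (mod 46). Using 33⁻¹ = 7: x ≡ 7·23 = 161 = 3·46 + 23, so x = 23.
Check: σ(23) = 33·23 + 35 = 794 = 17·46 + 12 ≡ 12 (mod 46).

23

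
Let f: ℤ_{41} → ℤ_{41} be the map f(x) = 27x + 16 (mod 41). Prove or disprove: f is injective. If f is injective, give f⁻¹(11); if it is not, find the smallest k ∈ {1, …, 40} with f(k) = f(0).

Recall that f is injective when f(a) = f(b) forces a = b.
Suppose f(a) = f(b) in ℤ_{41}. Then 27a + 16 ≡ 27b + 16 (mod 41), thus 27(a − b) ≡ 0 (mod 41).
Since gcd(27, 41) = 1, 27 is invertible modulo 41, hence a − b ≡ 0 (mod 41), i.e. a = b.
Therefore f is injective.
We now compute 27⁻¹ mod 41 explicitly. Euclid's algorithm: 41 = 1·27 + 14, 27 = 1·14 + 13, 14 = 1·13 + 1; back-substituting gives 1 = 38·27 − 25·41, so 27⁻¹ ≡ 38 (mod 41).
Since f is injective, we find f⁻¹(11): we need 27x ≡ 11 − 16 ≡ 36 (mod 41). Using 27⁻¹ = 38: x ≡ 38·36 = 1368 = 33·41 + 15, so x = 15.
Check: f(15) = 27·15 + 16 = 421 = 10·41 + 11 ≡ 11 (mod 41).

15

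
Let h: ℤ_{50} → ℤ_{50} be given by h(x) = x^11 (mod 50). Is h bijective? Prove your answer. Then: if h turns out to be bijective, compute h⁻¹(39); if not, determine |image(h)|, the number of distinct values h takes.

h(0) = 0^11 = 0.
h(10): Repeated squaring mod 50: 10^1 ≡ 10, 10^2 ≡ 10² = 100 ≡ 0, 10^4 ≡ 0² = 0, 10^8 ≡ 0² = 0. Since 11 = 8 + 2 + 1, 10^11 ≡ 0·0·10: 0·0 = 0, then 0·10 = 0. So 10^11 ≡ 0 (mod 50).
So h(0) = h(10) = 0 while 0 ≠ 10, so h is not injective, hence not bijective.
Since h is not bijective, we determine |image(h)|. Computing x^11 mod 50 for each x (by repeated squaring, reducing mod 50 at every step), the values h(0), h(1), …, h(49) are: 0, 1, 48, 47, 4, 25, 6, 43, 42, 9, 0, 11, 38, 37, 14, 25, 16, 33, 32, 19, 0, 21, 28, 27, 24, 25, 26, 23, 22, 29, 0, 31, 18, 17, 34, 25, 36, 13, 12, 39, 0, 41, 8, 7, 44, 25, 46, 3, 2, 49.
The distinct values are {0, 1, 2, 3, 4, 6, 7, 8, 9, 11, 12, 13, 14, 16, 17, 18, 19, 21, 22, 23, 24, 25, 26, 27, 28, 29, 31, 32, 33, 34, 36, 37, 38, 39, 41, 42, 43, 44, 46, 47, 48, 49}; there are 42 of them.

42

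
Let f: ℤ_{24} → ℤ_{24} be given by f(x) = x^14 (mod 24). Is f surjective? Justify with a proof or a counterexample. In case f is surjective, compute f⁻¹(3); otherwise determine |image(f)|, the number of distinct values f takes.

4

f(2): Repeated squaring mod 24: 2^1 ≡ 2, 2^2 ≡ 2² = 4, 2^4 ≡ 4² = 16, 2^8 ≡ 16² = 256 ≡ 16. Since 14 = 8 + 4 + 2, 2^14 ≡ 16·16·4: 16·16 = 256 ≡ 16, then 16·4 = 64 ≡ 16. So 2^14 ≡ 16 (mod 24).
f(4): Repeated squaring mod 24: 4^1 ≡ 4, 4^2 ≡ 4² = 16, 4^4 ≡ 16² = 256 ≡ 16, 4^8 ≡ 16² = 256 ≡ 16. Since 14 = 8 + 4 + 2, 4^14 ≡ 16·16·16: 16·16 = 256 ≡ 16, then 16·16 = 256 ≡ 16. So 4^14 ≡ 16 (mod 24).
So f(2) = f(4) = 16 while 2 ≠ 4, so f is not injective.
A non-injective map from the 24-element set ℤ_{24} to itself takes at most 23 distinct values, so it cannot be surjective. So f is not surjective.
Since f is not surjective, we determine |image(f)|. Computing x^14 mod 24 for each x (by repeated squaring, reducing mod 24 at every step), the values f(0), f(1), …, f(23) are: 0, 1, 16, 9, 16, 1, 0, 1, 16, 9, 16, 1, 0, 1, 16, 9, 16, 1, 0, 1, 16, 9, 16, 1.
The distinct values are {0, 1, 9, 16}; there are 4 of them.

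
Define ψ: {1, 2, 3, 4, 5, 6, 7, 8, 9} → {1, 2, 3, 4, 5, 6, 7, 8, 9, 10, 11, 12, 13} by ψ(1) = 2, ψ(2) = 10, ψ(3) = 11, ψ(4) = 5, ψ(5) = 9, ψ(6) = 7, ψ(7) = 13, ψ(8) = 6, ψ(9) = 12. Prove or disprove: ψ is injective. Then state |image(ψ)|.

9

The values ψ(1), …, ψ(9) are 2, 10, 11, 5, 9, 7, 13, 6, 12 — all distinct.
So ψ(s) = ψ(t) only when s = t, and ψ is injective.
The image of ψ is {2, 5, 6, 7, 9, 10, 11, 12, 13}, which has 9 elements.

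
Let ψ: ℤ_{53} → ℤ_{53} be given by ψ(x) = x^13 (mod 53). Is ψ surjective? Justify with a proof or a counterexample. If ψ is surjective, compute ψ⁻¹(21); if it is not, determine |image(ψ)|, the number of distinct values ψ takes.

5

ψ(2): Repeated squaring mod 53: 2^1 ≡ 2, 2^2 ≡ 2² = 4, 2^4 ≡ 4² = 16, 2^8 ≡ 16² = 256 ≡ 44. Since 13 = 8 + 4 + 1, 2^13 ≡ 44·16·2: 44·16 = 704 ≡ 15, then 15·2 = 30. So 2^13 ≡ 30 (mod 53).
ψ(3): Repeated squaring mod 53: 3^1 ≡ 3, 3^2 ≡ 3² = 9, 3^4 ≡ 9² = 81 ≡ 28, 3^8 ≡ 28² = 784 ≡ 42. Since 13 = 8 + 4 + 1, 3^13 ≡ 42·28·3: 42·28 = 1176 ≡ 10, then 10·3 = 30. So 3^13 ≡ 30 (mod 53).
So ψ(2) = ψ(3) = 30 while 2 ≠ 3, therefore ψ is not injective.
A non-injective map from the 53-element set ℤ_{53} to itself takes at most 52 distinct values, so it cannot be surjective. Hence ψ is not surjective.
Since ψ is not surjective, we determine |image(ψ)|. Computing x^13 mod 53 for each x (by repeated squaring, reducing mod 53 at every step), the values ψ(0), ψ(1), …, ψ(52) are: 0, 1, 30, 30, 52, 23, 52, 52, 23, 52, 1, 52, 23, 1, 23, 1, 1, 52, 23, 30, 30, 23, 23, 23, 1, 52, 30, 23, 1, 52, 30, 30, 30, 23, 23, 30, 1, 52, 52, 30, 52, 30, 1, 52, 1, 30, 1, 1, 30, 1, 23, 23, 52.
The distinct values are {0, 1, 23, 30, 52}; there are 5 of them.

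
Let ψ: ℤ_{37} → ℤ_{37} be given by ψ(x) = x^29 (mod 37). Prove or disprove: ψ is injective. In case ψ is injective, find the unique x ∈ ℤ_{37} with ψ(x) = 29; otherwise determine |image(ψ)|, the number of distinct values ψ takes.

Since 37 is prime, the nonzero elements of ℤ_{37} form a cyclic group of order 36.
As gcd(29, 36) = 1, raising to the 29th power is a bijection on this group: if a^29 ≡ b^29 then (ab^{−1})^29 = 1, and the only element of order dividing gcd(29, 36) = 1 is 1, so a = b.
With ψ(0) = 0 this makes ψ injective on all of ℤ_{37}, hence bijective (finite equal-size domain and codomain). In particular ψ is injective.
Since ψ is injective, we find the preimage of 29. The inverse of x ↦ x^29 on (ℤ_{37})^× is x ↦ x^5, because 29·5 = 145 = 4·36 + 1 ≡ 1 (mod 36) and x^{36} = 1 for x ≠ 0 (Fermat). So ψ⁻¹(29) = 29^5 mod 37.
Repeated squaring mod 37: 29^1 ≡ 29, 29^2 ≡ 29² = 841 ≡ 27, 29^4 ≡ 27² = 729 ≡ 26. Since 5 = 4 + 1, 29^5 ≡ 26·29: 26·29 = 754 ≡ 14. So 29^5 ≡ 14 (mod 37).
Hence ψ⁻¹(29) = 14.

14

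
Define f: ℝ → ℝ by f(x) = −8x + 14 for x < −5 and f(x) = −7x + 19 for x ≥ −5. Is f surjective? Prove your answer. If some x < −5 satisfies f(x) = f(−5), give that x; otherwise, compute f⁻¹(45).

-26/7

Both pieces are strictly decreasing (slopes −8 and −7), so each is injective on its own interval.
The left piece maps (−∞, −5) onto (54, ∞); the right piece maps [−5, ∞) onto (−∞, 54].
These images together cover ℝ, so f is surjective.
Because the two images are disjoint, no x < −5 has f(x) = f(−5), so we compute f⁻¹(45): 45 lies in (−∞, 54], so solve −7x + 19 = 45: x = (45 − 19)/(−7) = −26/7.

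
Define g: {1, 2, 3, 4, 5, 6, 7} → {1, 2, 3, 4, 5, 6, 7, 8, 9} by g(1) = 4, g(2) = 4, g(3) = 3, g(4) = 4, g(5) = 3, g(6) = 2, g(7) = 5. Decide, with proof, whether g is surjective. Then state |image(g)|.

4

No element maps to 1, so g is not surjective.
The image of g is {2, 3, 4, 5}, which has 4 elements.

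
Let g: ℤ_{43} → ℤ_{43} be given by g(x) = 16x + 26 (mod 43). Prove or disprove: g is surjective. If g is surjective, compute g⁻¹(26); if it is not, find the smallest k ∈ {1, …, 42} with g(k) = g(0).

Recall that surjectivity means every element of the codomain has a preimage under g.
Since gcd(16, 43) = 1, 16 is invertible modulo 43. Euclid's algorithm: 43 = 2·16 + 11, 16 = 1·11 + 5, 11 = 2·5 + 1; back-substituting gives 1 = 35·16 − 13·43, so 16⁻¹ ≡ 35 (mod 43).
For any y ∈ ℤ_{43}, x = 35(y − 26) mod 43 satisfies g(x) = 16·35(y − 26) + 26 ≡ y (since 16·35 ≡ 1 mod 43). So every y has a preimage.
So g is surjective.
Since g is surjective, we find g⁻¹(26): we need 16x ≡ 26 − 26 ≡ 0 (mod 43). Using 16⁻¹ = 35: x ≡ 35·0 = 0, so x = 0.
Check: g(0) = 16·0 + 26 = 26 ≡ 26 (mod 43).

0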